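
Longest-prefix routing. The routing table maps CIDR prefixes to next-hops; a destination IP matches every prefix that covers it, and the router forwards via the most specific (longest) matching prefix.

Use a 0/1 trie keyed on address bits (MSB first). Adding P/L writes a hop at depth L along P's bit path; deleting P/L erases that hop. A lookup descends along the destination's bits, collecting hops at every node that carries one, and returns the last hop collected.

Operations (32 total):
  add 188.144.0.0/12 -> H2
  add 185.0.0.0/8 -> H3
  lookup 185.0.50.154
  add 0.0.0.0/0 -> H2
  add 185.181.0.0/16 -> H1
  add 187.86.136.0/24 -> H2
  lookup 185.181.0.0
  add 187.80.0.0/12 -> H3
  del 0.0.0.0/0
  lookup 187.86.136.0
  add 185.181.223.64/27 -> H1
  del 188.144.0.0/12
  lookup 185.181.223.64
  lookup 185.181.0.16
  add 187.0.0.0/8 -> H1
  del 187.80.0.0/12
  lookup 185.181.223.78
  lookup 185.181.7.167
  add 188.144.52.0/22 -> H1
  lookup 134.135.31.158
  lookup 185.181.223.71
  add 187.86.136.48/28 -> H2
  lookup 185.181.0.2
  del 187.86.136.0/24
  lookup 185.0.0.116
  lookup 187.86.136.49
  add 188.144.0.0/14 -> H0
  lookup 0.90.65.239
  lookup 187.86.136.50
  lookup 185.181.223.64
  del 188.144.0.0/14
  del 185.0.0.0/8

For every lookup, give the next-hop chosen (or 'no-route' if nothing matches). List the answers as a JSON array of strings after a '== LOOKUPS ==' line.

Process each operation:
  add 188.144.0.0/12 -> H2 at depth 12
  add 185.0.0.0/8 -> H3 at depth 8
  lookup 185.0.50.154: bits 10111001 walk d0:-→d1:-→d2:-→d3:-→d4:-→d5:-→d6:-→d7:-→d8:H3 -> H3
  add 0.0.0.0/0 -> H2 at depth 0
  add 185.181.0.0/16 -> H1 at depth 16
  add 187.86.136.0/24 -> H2 at depth 24
  lookup 185.181.0.0: bits 1011100110110101 walk d0:H2→d1:-→d2:-→d3:-→d4:-→d5:-→d6:-→d7:-→d8:H3→d9:-→d10:-→d11:-→d12:-→d13:-→d14:-→d15:-→d16:H1 -> H1
  add 187.80.0.0/12 -> H3 at depth 12
  del 0.0.0.0/0 (clear depth 0)
  lookup 187.86.136.0: bits 101110110101011010001000 walk d0:-→d1:-→d2:-→d3:-→d4:-→d5:-→d6:-→d7:-→d8:-→d9:-→d10:-→d11:-→d12:H3→d13:-→d14:-→d15:-→d16:-→d17:-→d18:-→d19:-→d20:-→d21:-→d22:-→d23:-→d24:H2 -> H2
  add 185.181.223.64/27 -> H1 at depth 27
  del 188.144.0.0/12 (clear depth 12)
  lookup 185.181.223.64: bits 101110011011010111011111010 walk d0:-→d1:-→d2:-→d3:-→d4:-→d5:-→d6:-→d7:-→d8:H3→d9:-→d10:-→d11:-→d12:-→d13:-→d14:-→d15:-→d16:H1→d17:-→d18:-→d19:-→d20:-→d21:-→d22:-→d23:-→d24:-→d25:-→d26:-→d27:H1 -> H1
  lookup 185.181.0.16: bits 1011100110110101 walk d0:-→d1:-→d2:-→d3:-→d4:-→d5:-→d6:-→d7:-→d8:H3→d9:-→d10:-→d11:-→d12:-→d13:-→d14:-→d15:-→d16:H1 -> H1
  add 187.0.0.0/8 -> H1 at depth 8
  del 187.80.0.0/12 (clear depth 12)
  lookup 185.181.223.78: bits 101110011011010111011111010 walk d0:-→d1:-→d2:-→d3:-→d4:-→d5:-→d6:-→d7:-→d8:H3→d9:-→d10:-→d11:-→d12:-→d13:-→d14:-→d15:-→d16:H1→d17:-→d18:-→d19:-→d20:-→d21:-→d22:-→d23:-→d24:-→d25:-→d26:-→d27:H1 -> H1
  lookup 185.181.7.167: bits 1011100110110101 walk d0:-→d1:-→d2:-→d3:-→d4:-→d5:-→d6:-→d7:-→d8:H3→d9:-→d10:-→d11:-→d12:-→d13:-→d14:-→d15:-→d16:H1 -> H1
  add 188.144.52.0/22 -> H1 at depth 22
  lookup 134.135.31.158: bits 10 walk d0:-→d1:-→d2:- -> no-route
  lookup 185.181.223.71: bits 101110011011010111011111010 walk d0:-→d1:-→d2:-→d3:-→d4:-→d5:-→d6:-→d7:-→d8:H3→d9:-→d10:-→d11:-→d12:-→d13:-→d14:-→d15:-→d16:H1→d17:-→d18:-→d19:-→d20:-→d21:-→d22:-→d23:-→d24:-→d25:-→d26:-→d27:H1 -> H1
  add 187.86.136.48/28 -> H2 at depth 28
  lookup 185.181.0.2: bits 1011100110110101 walk d0:-→d1:-→d2:-→d3:-→d4:-→d5:-→d6:-→d7:-→d8:H3→d9:-→d10:-→d11:-→d12:-→d13:-→d14:-→d15:-→d16:H1 -> H1
  del 187.86.136.0/24 (clear depth 24)
  lookup 185.0.0.116: bits 10111001 walk d0:-→d1:-→d2:-→d3:-→d4:-→d5:-→d6:-→d7:-→d8:H3 -> H3
  lookup 187.86.136.49: bits 1011101101010110100010000011 walk d0:-→d1:-→d2:-→d3:-→d4:-→d5:-→d6:-→d7:-→d8:H1→d9:-→d10:-→d11:-→d12:-→d13:-→d14:-→d15:-→d16:-→d17:-→d18:-→d19:-→d20:-→d21:-→d22:-→d23:-→d24:-→d25:-→d26:-→d27:-→d28:H2 -> H2
  add 188.144.0.0/14 -> H0 at depth 14
  lookup 0.90.65.239: bits ε walk d0:- -> no-route
  lookup 187.86.136.50: bits 1011101101010110100010000011 walk d0:-→d1:-→d2:-→d3:-→d4:-→d5:-→d6:-→d7:-→d8:H1→d9:-→d10:-→d11:-→d12:-→d13:-→d14:-→d15:-→d16:-→d17:-→d18:-→d19:-→d20:-→d21:-→d22:-→d23:-→d24:-→d25:-→d26:-→d27:-→d28:H2 -> H2
  lookup 185.181.223.64: bits 101110011011010111011111010 walk d0:-→d1:-→d2:-→d3:-→d4:-→d5:-→d6:-→d7:-→d8:H3→d9:-→d10:-→d11:-→d12:-→d13:-→d14:-→d15:-→d16:H1→d17:-→d18:-→d19:-→d20:-→d21:-→d22:-→d23:-→d24:-→d25:-→d26:-→d27:H1 -> H1
  del 188.144.0.0/14 (clear depth 14)
  del 185.0.0.0/8 (clear depth 8)

== LOOKUPS ==
["H3","H1","H2","H1","H1","H1","H1","no-route","H1","H1","H3","H2","no-route","H2","H1"]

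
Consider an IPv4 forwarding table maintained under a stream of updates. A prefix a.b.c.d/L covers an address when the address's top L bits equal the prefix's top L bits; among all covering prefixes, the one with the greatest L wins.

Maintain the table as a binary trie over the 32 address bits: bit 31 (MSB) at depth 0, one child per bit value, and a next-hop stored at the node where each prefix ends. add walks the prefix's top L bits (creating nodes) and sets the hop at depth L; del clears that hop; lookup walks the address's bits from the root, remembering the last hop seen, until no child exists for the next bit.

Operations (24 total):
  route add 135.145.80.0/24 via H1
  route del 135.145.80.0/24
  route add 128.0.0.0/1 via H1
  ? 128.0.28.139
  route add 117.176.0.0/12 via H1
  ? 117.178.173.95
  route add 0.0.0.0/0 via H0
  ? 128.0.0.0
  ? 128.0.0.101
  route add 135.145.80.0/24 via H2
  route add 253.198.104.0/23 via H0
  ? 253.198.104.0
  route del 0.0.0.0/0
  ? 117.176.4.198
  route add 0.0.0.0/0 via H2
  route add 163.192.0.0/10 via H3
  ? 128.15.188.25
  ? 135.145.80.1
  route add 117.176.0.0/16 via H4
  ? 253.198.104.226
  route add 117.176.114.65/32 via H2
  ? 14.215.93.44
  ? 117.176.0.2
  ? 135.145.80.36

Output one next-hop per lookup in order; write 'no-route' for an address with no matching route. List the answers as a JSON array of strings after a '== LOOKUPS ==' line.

Apply in order:
  + 135.145.80.0/24 (H1) depth=24
  - 135.145.80.0/24 clear@24
  + 128.0.0.0/1 (H1) depth=1
  ? 128.0.28.139  path d0:-→d1:H1→d2:-→d3:-→d4:-→d5:-  best=H1
  + 117.176.0.0/12 (H1) depth=12
  ? 117.178.173.95  path d0:-→d1:-→d2:-→d3:-→d4:-→d5:-→d6:-→d7:-→d8:-→d9:-→d10:-→d11:-→d12:H1  best=H1
  + 0.0.0.0/0 (H0) depth=0
  ? 128.0.0.0  path d0:H0→d1:H1→d2:-→d3:-→d4:-→d5:-  best=H1
  ? 128.0.0.101  path d0:H0→d1:H1→d2:-→d3:-→d4:-→d5:-  best=H1
  + 135.145.80.0/24 (H2) depth=24
  + 253.198.104.0/23 (H0) depth=23
  ? 253.198.104.0  path d0:H0→d1:H1→d2:-→d3:-→d4:-→d5:-→d6:-→d7:-→d8:-→d9:-→d10:-→d11:-→d12:-→d13:-→d14:-→d15:-→d16:-→d17:-→d18:-→d19:-→d20:-→d21:-→d22:-→d23:H0  best=H0
  - 0.0.0.0/0 clear@0
  ? 117.176.4.198  path d0:-→d1:-→d2:-→d3:-→d4:-→d5:-→d6:-→d7:-→d8:-→d9:-→d10:-→d11:-→d12:H1  best=H1
  + 0.0.0.0/0 (H2) depth=0
  + 163.192.0.0/10 (H3) depth=10
  ? 128.15.188.25  path d0:H2→d1:H1→d2:-→d3:-→d4:-→d5:-  best=H1
  ? 135.145.80.1  path d0:H2→d1:H1→d2:-→d3:-→d4:-→d5:-→d6:-→d7:-→d8:-→d9:-→d10:-→d11:-→d12:-→d13:-→d14:-→d15:-→d16:-→d17:-→d18:-→d19:-→d20:-→d21:-→d22:-→d23:-→d24:H2  best=H2
  + 117.176.0.0/16 (H4) depth=16
  ? 253.198.104.226  path d0:H2→d1:H1→d2:-→d3:-→d4:-→d5:-→d6:-→d7:-→d8:-→d9:-→d10:-→d11:-→d12:-→d13:-→d14:-→d15:-→d16:-→d17:-→d18:-→d19:-→d20:-→d21:-→d22:-→d23:H0  best=H0
  + 117.176.114.65/32 (H2) depth=32
  ? 14.215.93.44  path d0:H2→d1:-  best=H2
  ? 117.176.0.2  path d0:H2→d1:-→d2:-→d3:-→d4:-→d5:-→d6:-→d7:-→d8:-→d9:-→d10:-→d11:-→d12:H1→d13:-→d14:-→d15:-→d16:H4→d17:-  best=H4
  ? 135.145.80.36  path d0:H2→d1:H1→d2:-→d3:-→d4:-→d5:-→d6:-→d7:-→d8:-→d9:-→d10:-→d11:-→d12:-→d13:-→d14:-→d15:-→d16:-→d17:-→d18:-→d19:-→d20:-→d21:-→d22:-→d23:-→d24:H2  best=H2

== LOOKUPS ==
["H1","H1","H1","H1","H0","H1","H1","H2","H0","H2","H4","H2"]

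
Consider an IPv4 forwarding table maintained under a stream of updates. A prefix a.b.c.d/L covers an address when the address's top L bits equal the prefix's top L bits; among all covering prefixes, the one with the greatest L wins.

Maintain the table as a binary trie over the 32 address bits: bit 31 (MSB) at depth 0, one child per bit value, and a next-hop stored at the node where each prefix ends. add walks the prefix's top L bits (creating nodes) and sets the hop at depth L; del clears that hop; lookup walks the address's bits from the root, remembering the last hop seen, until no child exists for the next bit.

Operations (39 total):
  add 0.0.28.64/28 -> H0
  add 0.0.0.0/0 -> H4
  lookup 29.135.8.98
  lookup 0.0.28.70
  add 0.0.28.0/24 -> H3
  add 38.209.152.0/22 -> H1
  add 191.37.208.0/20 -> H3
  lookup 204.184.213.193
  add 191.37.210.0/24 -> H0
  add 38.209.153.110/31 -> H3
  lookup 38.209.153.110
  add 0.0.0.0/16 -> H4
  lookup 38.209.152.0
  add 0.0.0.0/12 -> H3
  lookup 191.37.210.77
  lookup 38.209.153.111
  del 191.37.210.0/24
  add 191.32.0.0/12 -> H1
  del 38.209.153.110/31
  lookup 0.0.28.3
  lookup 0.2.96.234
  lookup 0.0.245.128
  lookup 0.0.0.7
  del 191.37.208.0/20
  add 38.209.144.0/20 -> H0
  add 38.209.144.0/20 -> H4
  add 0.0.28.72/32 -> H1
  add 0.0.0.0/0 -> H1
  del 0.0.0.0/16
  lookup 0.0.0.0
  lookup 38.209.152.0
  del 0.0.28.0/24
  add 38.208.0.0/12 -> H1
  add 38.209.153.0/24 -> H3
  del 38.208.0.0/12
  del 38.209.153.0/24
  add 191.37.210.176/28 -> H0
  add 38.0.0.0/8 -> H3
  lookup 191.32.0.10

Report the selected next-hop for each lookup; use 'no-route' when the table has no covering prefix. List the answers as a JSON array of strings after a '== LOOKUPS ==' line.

Trace:
  add 0.0.28.64/28 -> H0 at depth 28
  add 0.0.0.0/0 -> H4 at depth 0
  Q 29.135.8.98: descend 000 ; hops seen [H4] ; pick H4
  Q 0.0.28.70: descend 0000000000000000000111000100 ; hops seen [H4,H0] ; pick H0
  add 0.0.28.0/24 -> H3 at depth 24
  add 38.209.152.0/22 -> H1 at depth 22
  add 191.37.208.0/20 -> H3 at depth 20
  Q 204.184.213.193: descend 1 ; hops seen [H4] ; pick H4
  add 191.37.210.0/24 -> H0 at depth 24
  add 38.209.153.110/31 -> H3 at depth 31
  Q 38.209.153.110: descend 0010011011010001100110010110111 ; hops seen [H4,H1,H3] ; pick H3
  add 0.0.0.0/16 -> H4 at depth 16
  Q 38.209.152.0: descend 00100110110100011001100 ; hops seen [H4,H1] ; pick H1
  add 0.0.0.0/12 -> H3 at depth 12
  Q 191.37.210.77: descend 101111110010010111010010 ; hops seen [H4,H3,H0] ; pick H0
  Q 38.209.153.111: descend 0010011011010001100110010110111 ; hops seen [H4,H1,H3] ; pick H3
  del 191.37.210.0/24 (clear depth 24)
  add 191.32.0.0/12 -> H1 at depth 12
  del 38.209.153.110/31 (clear depth 31)
  Q 0.0.28.3: descend 0000000000000000000111000 ; hops seen [H4,H3,H4,H3] ; pick H3
  Q 0.2.96.234: descend 00000000000000 ; hops seen [H4,H3] ; pick H3
  Q 0.0.245.128: descend 0000000000000000 ; hops seen [H4,H3,H4] ; pick H4
  Q 0.0.0.7: descend 0000000000000000000 ; hops seen [H4,H3,H4] ; pick H4
  del 191.37.208.0/20 (clear depth 20)
  add 38.209.144.0/20 -> H0 at depth 20
  add 38.209.144.0/20 -> H4 at depth 20
  add 0.0.28.72/32 -> H1 at depth 32
  add 0.0.0.0/0 -> H1 at depth 0
  del 0.0.0.0/16 (clear depth 16)
  Q 0.0.0.0: descend 0000000000000000000 ; hops seen [H1,H3] ; pick H3
  Q 38.209.152.0: descend 00100110110100011001100 ; hops seen [H1,H4,H1] ; pick H1
  del 0.0.28.0/24 (clear depth 24)
  add 38.208.0.0/12 -> H1 at depth 12
  add 38.209.153.0/24 -> H3 at depth 24
  del 38.208.0.0/12 (clear depth 12)
  del 38.209.153.0/24 (clear depth 24)
  add 191.37.210.176/28 -> H0 at depth 28
  add 38.0.0.0/8 -> H3 at depth 8
  Q 191.32.0.10: descend 1011111100100 ; hops seen [H1,H1] ; pick H1

== LOOKUPS ==
["H4","H0","H4","H3","H1","H0","H3","H3","H3","H4","H4","H3","H1","H1"]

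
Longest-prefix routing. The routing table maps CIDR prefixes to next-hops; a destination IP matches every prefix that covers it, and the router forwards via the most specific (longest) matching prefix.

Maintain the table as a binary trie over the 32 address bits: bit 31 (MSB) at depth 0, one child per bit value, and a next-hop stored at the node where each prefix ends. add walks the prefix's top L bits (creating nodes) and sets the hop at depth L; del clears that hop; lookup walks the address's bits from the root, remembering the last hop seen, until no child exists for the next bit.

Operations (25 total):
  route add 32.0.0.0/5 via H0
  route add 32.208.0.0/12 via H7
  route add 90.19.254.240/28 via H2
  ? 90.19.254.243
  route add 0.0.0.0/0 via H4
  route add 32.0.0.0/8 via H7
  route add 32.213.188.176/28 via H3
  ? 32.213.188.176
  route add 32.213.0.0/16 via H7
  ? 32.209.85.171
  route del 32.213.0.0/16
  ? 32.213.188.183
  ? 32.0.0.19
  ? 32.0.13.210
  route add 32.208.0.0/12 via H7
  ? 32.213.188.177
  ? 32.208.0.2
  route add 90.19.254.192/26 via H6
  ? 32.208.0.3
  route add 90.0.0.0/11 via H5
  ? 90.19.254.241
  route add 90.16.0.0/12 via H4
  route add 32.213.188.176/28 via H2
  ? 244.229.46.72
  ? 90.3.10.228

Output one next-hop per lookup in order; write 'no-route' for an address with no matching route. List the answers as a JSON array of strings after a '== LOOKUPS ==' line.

Process each operation:
  add 32.0.0.0/5 -> H0 at depth 5
  add 32.208.0.0/12 -> H7 at depth 12
  add 90.19.254.240/28 -> H2 at depth 28
  lookup 90.19.254.243: bits 0101101000010011111111101111 walk d0:-→d1:-→d2:-→d3:-→d4:-→d5:-→d6:-→d7:-→d8:-→d9:-→d10:-→d11:-→d12:-→d13:-→d14:-→d15:-→d16:-→d17:-→d18:-→d19:-→d20:-→d21:-→d22:-→d23:-→d24:-→d25:-→d26:-→d27:-→d28:H2 -> H2
  add 0.0.0.0/0 -> H4 at depth 0
  add 32.0.0.0/8 -> H7 at depth 8
  add 32.213.188.176/28 -> H3 at depth 28
  lookup 32.213.188.176: bits 0010000011010101101111001011 walk d0:H4→d1:-→d2:-→d3:-→d4:-→d5:H0→d6:-→d7:-→d8:H7→d9:-→d10:-→d11:-→d12:H7→d13:-→d14:-→d15:-→d16:-→d17:-→d18:-→d19:-→d20:-→d21:-→d22:-→d23:-→d24:-→d25:-→d26:-→d27:-→d28:H3 -> H3
  add 32.213.0.0/16 -> H7 at depth 16
  lookup 32.209.85.171: bits 0010000011010 walk d0:H4→d1:-→d2:-→d3:-→d4:-→d5:H0→d6:-→d7:-→d8:H7→d9:-→d10:-→d11:-→d12:H7→d13:- -> H7
  - 32.213.0.0/16 clear@16
  lookup 32.213.188.183: bits 0010000011010101101111001011 walk d0:H4→d1:-→d2:-→d3:-→d4:-→d5:H0→d6:-→d7:-→d8:H7→d9:-→d10:-→d11:-→d12:H7→d13:-→d14:-→d15:-→d16:-→d17:-→d18:-→d19:-→d20:-→d21:-→d22:-→d23:-→d24:-→d25:-→d26:-→d27:-→d28:H3 -> H3
  lookup 32.0.0.19: bits 00100000 walk d0:H4→d1:-→d2:-→d3:-→d4:-→d5:H0→d6:-→d7:-→d8:H7 -> H7
  lookup 32.0.13.210: bits 00100000 walk d0:H4→d1:-→d2:-→d3:-→d4:-→d5:H0→d6:-→d7:-→d8:H7 -> H7
  add 32.208.0.0/12 -> H7 at depth 12
  lookup 32.213.188.177: bits 0010000011010101101111001011 walk d0:H4→d1:-→d2:-→d3:-→d4:-→d5:H0→d6:-→d7:-→d8:H7→d9:-→d10:-→d11:-→d12:H7→d13:-→d14:-→d15:-→d16:-→d17:-→d18:-→d19:-→d20:-→d21:-→d22:-→d23:-→d24:-→d25:-→d26:-→d27:-→d28:H3 -> H3
  lookup 32.208.0.2: bits 0010000011010 walk d0:H4→d1:-→d2:-→d3:-→d4:-→d5:H0→d6:-→d7:-→d8:H7→d9:-→d10:-→d11:-→d12:H7→d13:- -> H7
  add 90.19.254.192/26 -> H6 at depth 26
  lookup 32.208.0.3: bits 0010000011010 walk d0:H4→d1:-→d2:-→d3:-→d4:-→d5:H0→d6:-→d7:-→d8:H7→d9:-→d10:-→d11:-→d12:H7→d13:- -> H7
  add 90.0.0.0/11 -> H5 at depth 11
  lookup 90.19.254.241: bits 0101101000010011111111101111 walk d0:H4→d1:-→d2:-→d3:-→d4:-→d5:-→d6:-→d7:-→d8:-→d9:-→d10:-→d11:H5→d12:-→d13:-→d14:-→d15:-→d16:-→d17:-→d18:-→d19:-→d20:-→d21:-→d22:-→d23:-→d24:-→d25:-→d26:H6→d27:-→d28:H2 -> H2
  add 90.16.0.0/12 -> H4 at depth 12
  add 32.213.188.176/28 -> H2 at depth 28
  lookup 244.229.46.72: bits ε walk d0:H4 -> H4
  lookup 90.3.10.228: bits 01011010000 walk d0:H4→d1:-→d2:-→d3:-→d4:-→d5:-→d6:-→d7:-→d8:-→d9:-→d10:-→d11:H5 -> H5

== LOOKUPS ==
["H2","H3","H7","H3","H7","H7","H3","H7","H7","H2","H4","H5"]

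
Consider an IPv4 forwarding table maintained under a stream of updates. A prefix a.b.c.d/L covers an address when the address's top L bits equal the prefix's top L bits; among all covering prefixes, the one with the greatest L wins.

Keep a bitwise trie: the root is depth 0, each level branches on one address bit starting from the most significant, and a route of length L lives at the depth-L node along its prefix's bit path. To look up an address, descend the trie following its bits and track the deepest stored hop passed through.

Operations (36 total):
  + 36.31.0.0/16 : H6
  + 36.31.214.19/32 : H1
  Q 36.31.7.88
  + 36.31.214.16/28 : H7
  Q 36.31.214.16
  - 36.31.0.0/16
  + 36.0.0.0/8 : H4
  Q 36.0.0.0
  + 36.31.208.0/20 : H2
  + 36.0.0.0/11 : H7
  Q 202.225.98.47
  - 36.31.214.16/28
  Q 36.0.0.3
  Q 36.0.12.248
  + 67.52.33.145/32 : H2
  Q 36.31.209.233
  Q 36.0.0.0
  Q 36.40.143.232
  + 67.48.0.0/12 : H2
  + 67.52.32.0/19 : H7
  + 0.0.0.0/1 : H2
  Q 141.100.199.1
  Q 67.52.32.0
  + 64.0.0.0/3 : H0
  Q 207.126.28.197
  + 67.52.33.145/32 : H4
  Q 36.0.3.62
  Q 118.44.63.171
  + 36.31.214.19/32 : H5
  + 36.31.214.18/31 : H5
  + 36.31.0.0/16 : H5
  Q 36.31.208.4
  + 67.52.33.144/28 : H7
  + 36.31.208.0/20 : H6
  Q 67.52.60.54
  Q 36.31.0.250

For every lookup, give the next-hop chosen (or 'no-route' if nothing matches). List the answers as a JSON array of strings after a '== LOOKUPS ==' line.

Process each operation:
  add 36.31.0.0/16 -> H6 at depth 16
  add 36.31.214.19/32 -> H1 at depth 32
  lookup 36.31.7.88: bits 0010010000011111 walk d0:-→d1:-→d2:-→d3:-→d4:-→d5:-→d6:-→d7:-→d8:-→d9:-→d10:-→d11:-→d12:-→d13:-→d14:-→d15:-→d16:H6 -> H6
  add 36.31.214.16/28 -> H7 at depth 28
  lookup 36.31.214.16: bits 001001000001111111010110000100 walk d0:-→d1:-→d2:-→d3:-→d4:-→d5:-→d6:-→d7:-→d8:-→d9:-→d10:-→d11:-→d12:-→d13:-→d14:-→d15:-→d16:H6→d17:-→d18:-→d19:-→d20:-→d21:-→d22:-→d23:-→d24:-→d25:-→d26:-→d27:-→d28:H7→d29:-→d30:- -> H7
  del 36.31.0.0/16 (clear depth 16)
  add 36.0.0.0/8 -> H4 at depth 8
  lookup 36.0.0.0: bits 00100100000 walk d0:-→d1:-→d2:-→d3:-→d4:-→d5:-→d6:-→d7:-→d8:H4→d9:-→d10:-→d11:- -> H4
  add 36.31.208.0/20 -> H2 at depth 20
  add 36.0.0.0/11 -> H7 at depth 11
  lookup 202.225.98.47: bits ε walk d0:- -> no-route
  del 36.31.214.16/28 (clear depth 28)
  lookup 36.0.0.3: bits 00100100000 walk d0:-→d1:-→d2:-→d3:-→d4:-→d5:-→d6:-→d7:-→d8:H4→d9:-→d10:-→d11:H7 -> H7
  lookup 36.0.12.248: bits 00100100000 walk d0:-→d1:-→d2:-→d3:-→d4:-→d5:-→d6:-→d7:-→d8:H4→d9:-→d10:-→d11:H7 -> H7
  add 67.52.33.145/32 -> H2 at depth 32
  lookup 36.31.209.233: bits 001001000001111111010 walk d0:-→d1:-→d2:-→d3:-→d4:-→d5:-→d6:-→d7:-→d8:H4→d9:-→d10:-→d11:H7→d12:-→d13:-→d14:-→d15:-→d16:-→d17:-→d18:-→d19:-→d20:H2→d21:- -> H2
  lookup 36.0.0.0: bits 00100100000 walk d0:-→d1:-→d2:-→d3:-→d4:-→d5:-→d6:-→d7:-→d8:H4→d9:-→d10:-→d11:H7 -> H7
  lookup 36.40.143.232: bits 0010010000 walk d0:-→d1:-→d2:-→d3:-→d4:-→d5:-→d6:-→d7:-→d8:H4→d9:-→d10:- -> H4
  add 67.48.0.0/12 -> H2 at depth 12
  add 67.52.32.0/19 -> H7 at depth 19
  add 0.0.0.0/1 -> H2 at depth 1
  lookup 141.100.199.1: bits ε walk d0:- -> no-route
  lookup 67.52.32.0: bits 01000011001101000010000 walk d0:-→d1:H2→d2:-→d3:-→d4:-→d5:-→d6:-→d7:-→d8:-→d9:-→d10:-→d11:-→d12:H2→d13:-→d14:-→d15:-→d16:-→d17:-→d18:-→d19:H7→d20:-→d21:-→d22:-→d23:- -> H7
  add 64.0.0.0/3 -> H0 at depth 3
  lookup 207.126.28.197: bits ε walk d0:- -> no-route
  add 67.52.33.145/32 -> H4 at depth 32
  lookup 36.0.3.62: bits 00100100000 walk d0:-→d1:H2→d2:-→d3:-→d4:-→d5:-→d6:-→d7:-→d8:H4→d9:-→d10:-→d11:H7 -> H7
  lookup 118.44.63.171: bits 01 walk d0:-→d1:H2→d2:- -> H2
  add 36.31.214.19/32 -> H5 at depth 32
  add 36.31.214.18/31 -> H5 at depth 31
  add 36.31.0.0/16 -> H5 at depth 16
  lookup 36.31.208.4: bits 001001000001111111010 walk d0:-→d1:H2→d2:-→d3:-→d4:-→d5:-→d6:-→d7:-→d8:H4→d9:-→d10:-→d11:H7→d12:-→d13:-→d14:-→d15:-→d16:H5→d17:-→d18:-→d19:-→d20:H2→d21:- -> H2
  add 67.52.33.144/28 -> H7 at depth 28
  add 36.31.208.0/20 -> H6 at depth 20
  lookup 67.52.60.54: bits 0100001100110100001 walk d0:-→d1:H2→d2:-→d3:H0→d4:-→d5:-→d6:-→d7:-→d8:-→d9:-→d10:-→d11:-→d12:H2→d13:-→d14:-→d15:-→d16:-→d17:-→d18:-→d19:H7 -> H7
  lookup 36.31.0.250: bits 0010010000011111 walk d0:-→d1:H2→d2:-→d3:-→d4:-→d5:-→d6:-→d7:-→d8:H4→d9:-→d10:-→d11:H7→d12:-→d13:-→d14:-→d15:-→d16:H5 -> H5

== LOOKUPS ==
["H6","H7","H4","no-route","H7","H7","H2","H7","H4","no-route","H7","no-route","H7","H2","H2","H7","H5"]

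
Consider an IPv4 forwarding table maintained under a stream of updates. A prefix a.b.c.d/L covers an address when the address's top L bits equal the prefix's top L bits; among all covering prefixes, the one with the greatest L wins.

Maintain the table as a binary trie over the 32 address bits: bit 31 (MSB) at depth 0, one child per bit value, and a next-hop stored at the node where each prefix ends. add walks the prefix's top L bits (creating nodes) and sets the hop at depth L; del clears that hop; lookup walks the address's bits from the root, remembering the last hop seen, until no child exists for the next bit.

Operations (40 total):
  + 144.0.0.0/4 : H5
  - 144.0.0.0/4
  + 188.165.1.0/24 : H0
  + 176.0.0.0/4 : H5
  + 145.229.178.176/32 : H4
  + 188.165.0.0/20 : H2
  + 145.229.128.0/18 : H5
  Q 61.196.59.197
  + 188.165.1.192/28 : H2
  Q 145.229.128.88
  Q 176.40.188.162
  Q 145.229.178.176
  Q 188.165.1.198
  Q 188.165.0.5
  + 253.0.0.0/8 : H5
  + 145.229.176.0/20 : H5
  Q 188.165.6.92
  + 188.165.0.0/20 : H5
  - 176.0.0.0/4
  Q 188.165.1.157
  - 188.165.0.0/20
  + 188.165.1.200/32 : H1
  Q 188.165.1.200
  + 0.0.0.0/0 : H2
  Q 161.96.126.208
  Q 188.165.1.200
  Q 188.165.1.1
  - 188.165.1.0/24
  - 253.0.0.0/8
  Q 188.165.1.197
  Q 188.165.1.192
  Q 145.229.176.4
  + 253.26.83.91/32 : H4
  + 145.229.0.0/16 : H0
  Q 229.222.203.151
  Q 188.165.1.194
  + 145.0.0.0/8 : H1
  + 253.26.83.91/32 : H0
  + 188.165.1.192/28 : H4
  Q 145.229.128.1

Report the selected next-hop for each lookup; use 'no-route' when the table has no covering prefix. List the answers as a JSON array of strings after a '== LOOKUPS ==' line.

Process each operation:
  add 144.0.0.0/4 -> H5 at depth 4
  del 144.0.0.0/4 (clear depth 4)
  add 188.165.1.0/24 -> H0 at depth 24
  add 176.0.0.0/4 -> H5 at depth 4
  add 145.229.178.176/32 -> H4 at depth 32
  add 188.165.0.0/20 -> H2 at depth 20
  add 145.229.128.0/18 -> H5 at depth 18
  Q 61.196.59.197: descend ε ; hops seen [∅] ; pick no-route
  add 188.165.1.192/28 -> H2 at depth 28
  Q 145.229.128.88: descend 100100011110010110 ; hops seen [H5] ; pick H5
  Q 176.40.188.162: descend 1011 ; hops seen [H5] ; pick H5
  Q 145.229.178.176: descend 10010001111001011011001010110000 ; hops seen [H5,H4] ; pick H4
  Q 188.165.1.198: descend 1011110010100101000000011100 ; hops seen [H5,H2,H0,H2] ; pick H2
  Q 188.165.0.5: descend 10111100101001010000000 ; hops seen [H5,H2] ; pick H2
  add 253.0.0.0/8 -> H5 at depth 8
  add 145.229.176.0/20 -> H5 at depth 20
  Q 188.165.6.92: descend 101111001010010100000 ; hops seen [H5,H2] ; pick H2
  add 188.165.0.0/20 -> H5 at depth 20
  del 176.0.0.0/4 (clear depth 4)
  Q 188.165.1.157: descend 1011110010100101000000011 ; hops seen [H5,H0] ; pick H0
  del 188.165.0.0/20 (clear depth 20)
  add 188.165.1.200/32 -> H1 at depth 32
  Q 188.165.1.200: descend 10111100101001010000000111001000 ; hops seen [H0,H2,H1] ; pick H1
  add 0.0.0.0/0 -> H2 at depth 0
  Q 161.96.126.208: descend 101 ; hops seen [H2] ; pick H2
  Q 188.165.1.200: descend 10111100101001010000000111001000 ; hops seen [H2,H0,H2,H1] ; pick H1
  Q 188.165.1.1: descend 101111001010010100000001 ; hops seen [H2,H0] ; pick H0
  del 188.165.1.0/24 (clear depth 24)
  del 253.0.0.0/8 (clear depth 8)
  Q 188.165.1.197: descend 1011110010100101000000011100 ; hops seen [H2,H2] ; pick H2
  Q 188.165.1.192: descend 1011110010100101000000011100 ; hops seen [H2,H2] ; pick H2
  Q 145.229.176.4: descend 1001000111100101101100 ; hops seen [H2,H5,H5] ; pick H5
  add 253.26.83.91/32 -> H4 at depth 32
  add 145.229.0.0/16 -> H0 at depth 16
  Q 229.222.203.151: descend 111 ; hops seen [H2] ; pick H2
  Q 188.165.1.194: descend 1011110010100101000000011100 ; hops seen [H2,H2] ; pick H2
  add 145.0.0.0/8 -> H1 at depth 8
  add 253.26.83.91/32 -> H0 at depth 32
  add 188.165.1.192/28 -> H4 at depth 28
  Q 145.229.128.1: descend 100100011110010110 ; hops seen [H2,H1,H0,H5] ; pick H5

== LOOKUPS ==
["no-route","H5","H5","H4","H2","H2","H2","H0","H1","H2","H1","H0","H2","H2","H5","H2","H2","H5"]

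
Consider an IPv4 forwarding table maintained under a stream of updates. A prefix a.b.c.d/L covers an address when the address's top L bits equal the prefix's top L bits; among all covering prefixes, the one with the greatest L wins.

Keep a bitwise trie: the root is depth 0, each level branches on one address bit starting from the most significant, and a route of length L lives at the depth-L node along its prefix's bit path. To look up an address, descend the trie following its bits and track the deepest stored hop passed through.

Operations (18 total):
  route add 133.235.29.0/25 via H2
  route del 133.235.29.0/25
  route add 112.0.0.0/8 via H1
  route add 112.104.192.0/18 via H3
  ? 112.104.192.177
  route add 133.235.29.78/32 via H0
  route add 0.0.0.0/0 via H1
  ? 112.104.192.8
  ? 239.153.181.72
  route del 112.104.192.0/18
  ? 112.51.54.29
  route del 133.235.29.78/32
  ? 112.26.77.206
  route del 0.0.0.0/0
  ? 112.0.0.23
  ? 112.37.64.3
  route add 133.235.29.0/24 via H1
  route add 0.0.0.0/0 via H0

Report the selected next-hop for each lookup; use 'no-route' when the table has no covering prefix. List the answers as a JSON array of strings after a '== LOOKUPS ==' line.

Apply in order:
  + 133.235.29.0/25 (H2) depth=25
  - 133.235.29.0/25 clear@25
  + 112.0.0.0/8 (H1) depth=8
  + 112.104.192.0/18 (H3) depth=18
  Q 112.104.192.177: descend 011100000110100011 ; hops seen [H1,H3] ; pick H3
  + 133.235.29.78/32 (H0) depth=32
  + 0.0.0.0/0 (H1) depth=0
  Q 112.104.192.8: descend 011100000110100011 ; hops seen [H1,H1,H3] ; pick H3
  Q 239.153.181.72: descend 1 ; hops seen [H1] ; pick H1
  - 112.104.192.0/18 clear@18
  Q 112.51.54.29: descend 011100000 ; hops seen [H1,H1] ; pick H1
  - 133.235.29.78/32 clear@32
  Q 112.26.77.206: descend 011100000 ; hops seen [H1,H1] ; pick H1
  - 0.0.0.0/0 clear@0
  Q 112.0.0.23: descend 011100000 ; hops seen [H1] ; pick H1
  Q 112.37.64.3: descend 011100000 ; hops seen [H1] ; pick H1
  + 133.235.29.0/24 (H1) depth=24
  + 0.0.0.0/0 (H0) depth=0

== LOOKUPS ==
["H3","H3","H1","H1","H1","H1","H1"]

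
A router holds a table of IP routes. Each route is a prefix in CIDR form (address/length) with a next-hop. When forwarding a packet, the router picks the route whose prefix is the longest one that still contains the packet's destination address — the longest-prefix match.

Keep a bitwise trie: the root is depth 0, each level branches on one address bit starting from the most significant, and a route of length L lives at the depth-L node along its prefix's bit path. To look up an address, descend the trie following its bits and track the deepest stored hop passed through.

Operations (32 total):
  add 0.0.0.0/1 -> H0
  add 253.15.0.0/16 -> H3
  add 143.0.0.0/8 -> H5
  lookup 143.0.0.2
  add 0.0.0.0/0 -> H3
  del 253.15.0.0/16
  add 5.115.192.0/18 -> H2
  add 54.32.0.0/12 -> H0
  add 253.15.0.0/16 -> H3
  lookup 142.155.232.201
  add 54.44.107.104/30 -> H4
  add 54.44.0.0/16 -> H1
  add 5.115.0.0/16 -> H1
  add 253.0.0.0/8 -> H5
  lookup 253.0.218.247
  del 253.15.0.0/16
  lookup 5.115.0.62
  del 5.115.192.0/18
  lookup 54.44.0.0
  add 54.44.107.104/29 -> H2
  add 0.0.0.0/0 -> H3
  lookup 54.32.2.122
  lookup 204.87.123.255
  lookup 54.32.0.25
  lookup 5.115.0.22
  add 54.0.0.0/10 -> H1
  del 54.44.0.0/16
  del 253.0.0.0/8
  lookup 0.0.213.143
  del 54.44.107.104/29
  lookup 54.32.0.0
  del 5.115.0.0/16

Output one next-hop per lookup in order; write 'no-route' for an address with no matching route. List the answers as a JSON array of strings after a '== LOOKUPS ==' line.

Process each operation:
  add 0.0.0.0/1 -> H0 at depth 1
  add 253.15.0.0/16 -> H3 at depth 16
  add 143.0.0.0/8 -> H5 at depth 8
  Q 143.0.0.2: descend 10001111 ; hops seen [H5] ; pick H5
  add 0.0.0.0/0 -> H3 at depth 0
  - 253.15.0.0/16 clear@16
  add 5.115.192.0/18 -> H2 at depth 18
  add 54.32.0.0/12 -> H0 at depth 12
  add 253.15.0.0/16 -> H3 at depth 16
  Q 142.155.232.201: descend 1000111 ; hops seen [H3] ; pick H3
  add 54.44.107.104/30 -> H4 at depth 30
  add 54.44.0.0/16 -> H1 at depth 16
  add 5.115.0.0/16 -> H1 at depth 16
  add 253.0.0.0/8 -> H5 at depth 8
  Q 253.0.218.247: descend 111111010000 ; hops seen [H3,H5] ; pick H5
  - 253.15.0.0/16 clear@16
  Q 5.115.0.62: descend 0000010101110011 ; hops seen [H3,H0,H1] ; pick H1
  - 5.115.192.0/18 clear@18
  Q 54.44.0.0: descend 00110110001011000 ; hops seen [H3,H0,H0,H1] ; pick H1
  add 54.44.107.104/29 -> H2 at depth 29
  add 0.0.0.0/0 -> H3 at depth 0
  Q 54.32.2.122: descend 001101100010 ; hops seen [H3,H0,H0] ; pick H0
  Q 204.87.123.255: descend 11 ; hops seen [H3] ; pick H3
  Q 54.32.0.25: descend 001101100010 ; hops seen [H3,H0,H0] ; pick H0
  Q 5.115.0.22: descend 0000010101110011 ; hops seen [H3,H0,H1] ; pick H1
  add 54.0.0.0/10 -> H1 at depth 10
  - 54.44.0.0/16 clear@16
  - 253.0.0.0/8 clear@8
  Q 0.0.213.143: descend 00000 ; hops seen [H3,H0] ; pick H0
  - 54.44.107.104/29 clear@29
  Q 54.32.0.0: descend 001101100010 ; hops seen [H3,H0,H1,H0] ; pick H0
  - 5.115.0.0/16 clear@16

== LOOKUPS ==
["H5","H3","H5","H1","H1","H0","H3","H0","H1","H0","H0"]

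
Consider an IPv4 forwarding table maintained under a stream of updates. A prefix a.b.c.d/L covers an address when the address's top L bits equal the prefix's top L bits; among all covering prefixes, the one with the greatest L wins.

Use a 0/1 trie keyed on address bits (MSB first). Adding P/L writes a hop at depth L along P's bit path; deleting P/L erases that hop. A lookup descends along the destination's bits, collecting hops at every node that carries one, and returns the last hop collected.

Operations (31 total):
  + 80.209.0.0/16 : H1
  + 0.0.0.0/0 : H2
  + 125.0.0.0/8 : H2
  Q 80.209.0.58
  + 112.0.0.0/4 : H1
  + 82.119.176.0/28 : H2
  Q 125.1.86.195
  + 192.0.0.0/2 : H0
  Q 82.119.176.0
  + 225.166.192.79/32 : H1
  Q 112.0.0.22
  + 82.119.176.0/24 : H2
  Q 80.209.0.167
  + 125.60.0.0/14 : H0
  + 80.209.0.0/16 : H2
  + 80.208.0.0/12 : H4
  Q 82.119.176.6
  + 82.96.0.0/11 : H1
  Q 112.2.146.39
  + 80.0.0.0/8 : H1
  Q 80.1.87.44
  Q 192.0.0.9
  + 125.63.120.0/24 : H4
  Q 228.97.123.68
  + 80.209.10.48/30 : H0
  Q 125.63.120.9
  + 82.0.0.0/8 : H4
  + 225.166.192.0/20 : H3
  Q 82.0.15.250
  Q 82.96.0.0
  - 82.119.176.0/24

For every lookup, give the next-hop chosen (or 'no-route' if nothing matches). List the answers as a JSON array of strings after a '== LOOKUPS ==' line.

Trace:
  add 80.209.0.0/16 -> H1 at depth 16
  add 0.0.0.0/0 -> H2 at depth 0
  add 125.0.0.0/8 -> H2 at depth 8
  Q 80.209.0.58: descend 0101000011010001 ; hops seen [H2,H1] ; pick H1
  add 112.0.0.0/4 -> H1 at depth 4
  add 82.119.176.0/28 -> H2 at depth 28
  Q 125.1.86.195: descend 01111101 ; hops seen [H2,H1,H2] ; pick H2
  add 192.0.0.0/2 -> H0 at depth 2
  Q 82.119.176.0: descend 0101001001110111101100000000 ; hops seen [H2,H2] ; pick H2
  add 225.166.192.79/32 -> H1 at depth 32
  Q 112.0.0.22: descend 0111 ; hops seen [H2,H1] ; pick H1
  add 82.119.176.0/24 -> H2 at depth 24
  Q 80.209.0.167: descend 0101000011010001 ; hops seen [H2,H1] ; pick H1
  add 125.60.0.0/14 -> H0 at depth 14
  add 80.209.0.0/16 -> H2 at depth 16
  add 80.208.0.0/12 -> H4 at depth 12
  Q 82.119.176.6: descend 0101001001110111101100000000 ; hops seen [H2,H2,H2] ; pick H2
  add 82.96.0.0/11 -> H1 at depth 11
  Q 112.2.146.39: descend 0111 ; hops seen [H2,H1] ; pick H1
  add 80.0.0.0/8 -> H1 at depth 8
  Q 80.1.87.44: descend 01010000 ; hops seen [H2,H1] ; pick H1
  Q 192.0.0.9: descend 11 ; hops seen [H2,H0] ; pick H0
  add 125.63.120.0/24 -> H4 at depth 24
  Q 228.97.123.68: descend 11100 ; hops seen [H2,H0] ; pick H0
  add 80.209.10.48/30 -> H0 at depth 30
  Q 125.63.120.9: descend 011111010011111101111000 ; hops seen [H2,H1,H2,H0,H4] ; pick H4
  add 82.0.0.0/8 -> H4 at depth 8
  add 225.166.192.0/20 -> H3 at depth 20
  Q 82.0.15.250: descend 010100100 ; hops seen [H2,H4] ; pick H4
  Q 82.96.0.0: descend 01010010011 ; hops seen [H2,H4,H1] ; pick H1
  - 82.119.176.0/24 clear@24

== LOOKUPS ==
["H1","H2","H2","H1","H1","H2","H1","H1","H0","H0","H4","H4","H1"]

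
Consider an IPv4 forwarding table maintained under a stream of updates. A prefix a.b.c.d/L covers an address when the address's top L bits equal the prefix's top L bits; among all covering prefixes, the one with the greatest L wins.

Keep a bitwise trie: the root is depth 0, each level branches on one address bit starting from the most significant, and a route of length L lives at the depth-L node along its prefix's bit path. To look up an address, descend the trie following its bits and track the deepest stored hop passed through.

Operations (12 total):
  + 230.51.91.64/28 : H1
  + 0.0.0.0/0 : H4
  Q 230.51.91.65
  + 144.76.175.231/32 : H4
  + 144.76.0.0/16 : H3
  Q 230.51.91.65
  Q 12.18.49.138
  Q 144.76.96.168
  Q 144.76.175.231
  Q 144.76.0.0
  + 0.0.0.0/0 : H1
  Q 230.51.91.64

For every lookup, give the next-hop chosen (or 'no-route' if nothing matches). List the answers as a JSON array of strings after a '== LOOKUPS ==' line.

Trace:
  + 230.51.91.64/28 (H1) depth=28
  + 0.0.0.0/0 (H4) depth=0
  ? 230.51.91.65  path d0:H4→d1:-→d2:-→d3:-→d4:-→d5:-→d6:-→d7:-→d8:-→d9:-→d10:-→d11:-→d12:-→d13:-→d14:-→d15:-→d16:-→d17:-→d18:-→d19:-→d20:-→d21:-→d22:-→d23:-→d24:-→d25:-→d26:-→d27:-→d28:H1  best=H1
  + 144.76.175.231/32 (H4) depth=32
  + 144.76.0.0/16 (H3) depth=16
  ? 230.51.91.65  path d0:H4→d1:-→d2:-→d3:-→d4:-→d5:-→d6:-→d7:-→d8:-→d9:-→d10:-→d11:-→d12:-→d13:-→d14:-→d15:-→d16:-→d17:-→d18:-→d19:-→d20:-→d21:-→d22:-→d23:-→d24:-→d25:-→d26:-→d27:-→d28:H1  best=H1
  ? 12.18.49.138  path d0:H4  best=H4
  ? 144.76.96.168  path d0:H4→d1:-→d2:-→d3:-→d4:-→d5:-→d6:-→d7:-→d8:-→d9:-→d10:-→d11:-→d12:-→d13:-→d14:-→d15:-→d16:H3  best=H3
  ? 144.76.175.231  path d0:H4→d1:-→d2:-→d3:-→d4:-→d5:-→d6:-→d7:-→d8:-→d9:-→d10:-→d11:-→d12:-→d13:-→d14:-→d15:-→d16:H3→d17:-→d18:-→d19:-→d20:-→d21:-→d22:-→d23:-→d24:-→d25:-→d26:-→d27:-→d28:-→d29:-→d30:-→d31:-→d32:H4  best=H4
  ? 144.76.0.0  path d0:H4→d1:-→d2:-→d3:-→d4:-→d5:-→d6:-→d7:-→d8:-→d9:-→d10:-→d11:-→d12:-→d13:-→d14:-→d15:-→d16:H3  best=H3
  + 0.0.0.0/0 (H1) depth=0
  ? 230.51.91.64  path d0:H1→d1:-→d2:-→d3:-→d4:-→d5:-→d6:-→d7:-→d8:-→d9:-→d10:-→d11:-→d12:-→d13:-→d14:-→d15:-→d16:-→d17:-→d18:-→d19:-→d20:-→d21:-→d22:-→d23:-→d24:-→d25:-→d26:-→d27:-→d28:H1  best=H1

== LOOKUPS ==
["H1","H1","H4","H3","H4","H3","H1"]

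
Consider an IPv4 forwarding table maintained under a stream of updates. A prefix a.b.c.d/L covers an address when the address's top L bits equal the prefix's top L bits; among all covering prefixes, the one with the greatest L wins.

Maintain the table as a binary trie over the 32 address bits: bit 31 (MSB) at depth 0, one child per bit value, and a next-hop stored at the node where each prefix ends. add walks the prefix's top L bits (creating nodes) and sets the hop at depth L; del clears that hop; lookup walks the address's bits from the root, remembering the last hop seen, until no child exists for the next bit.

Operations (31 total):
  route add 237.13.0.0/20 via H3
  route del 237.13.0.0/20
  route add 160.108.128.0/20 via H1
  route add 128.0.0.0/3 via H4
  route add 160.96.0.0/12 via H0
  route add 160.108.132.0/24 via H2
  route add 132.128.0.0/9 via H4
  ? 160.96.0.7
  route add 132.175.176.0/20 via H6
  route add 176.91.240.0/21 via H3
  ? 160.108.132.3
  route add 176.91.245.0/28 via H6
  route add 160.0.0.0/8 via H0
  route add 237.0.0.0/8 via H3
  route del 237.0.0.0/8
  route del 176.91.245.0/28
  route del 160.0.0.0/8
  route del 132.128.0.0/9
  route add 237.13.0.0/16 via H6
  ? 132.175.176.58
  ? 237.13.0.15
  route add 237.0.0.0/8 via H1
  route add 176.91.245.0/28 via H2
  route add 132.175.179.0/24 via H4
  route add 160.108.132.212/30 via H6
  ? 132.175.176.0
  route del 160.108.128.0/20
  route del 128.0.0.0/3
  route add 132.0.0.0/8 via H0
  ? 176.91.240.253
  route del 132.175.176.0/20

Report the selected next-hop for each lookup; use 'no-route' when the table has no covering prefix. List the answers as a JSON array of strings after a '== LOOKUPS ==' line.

Trace:
  + 237.13.0.0/20 (H3) depth=20
  del 237.13.0.0/20 (clear depth 20)
  + 160.108.128.0/20 (H1) depth=20
  + 128.0.0.0/3 (H4) depth=3
  + 160.96.0.0/12 (H0) depth=12
  + 160.108.132.0/24 (H2) depth=24
  + 132.128.0.0/9 (H4) depth=9
  ? 160.96.0.7  path d0:-→d1:-→d2:-→d3:-→d4:-→d5:-→d6:-→d7:-→d8:-→d9:-→d10:-→d11:-→d12:H0  best=H0
  + 132.175.176.0/20 (H6) depth=20
  + 176.91.240.0/21 (H3) depth=21
  ? 160.108.132.3  path d0:-→d1:-→d2:-→d3:-→d4:-→d5:-→d6:-→d7:-→d8:-→d9:-→d10:-→d11:-→d12:H0→d13:-→d14:-→d15:-→d16:-→d17:-→d18:-→d19:-→d20:H1→d21:-→d22:-→d23:-→d24:H2  best=H2
  + 176.91.245.0/28 (H6) depth=28
  + 160.0.0.0/8 (H0) depth=8
  + 237.0.0.0/8 (H3) depth=8
  del 237.0.0.0/8 (clear depth 8)
  del 176.91.245.0/28 (clear depth 28)
  del 160.0.0.0/8 (clear depth 8)
  del 132.128.0.0/9 (clear depth 9)
  + 237.13.0.0/16 (H6) depth=16
  ? 132.175.176.58  path d0:-→d1:-→d2:-→d3:H4→d4:-→d5:-→d6:-→d7:-→d8:-→d9:-→d10:-→d11:-→d12:-→d13:-→d14:-→d15:-→d16:-→d17:-→d18:-→d19:-→d20:H6  best=H6
  ? 237.13.0.15  path d0:-→d1:-→d2:-→d3:-→d4:-→d5:-→d6:-→d7:-→d8:-→d9:-→d10:-→d11:-→d12:-→d13:-→d14:-→d15:-→d16:H6→d17:-→d18:-→d19:-→d20:-  best=H6
  + 237.0.0.0/8 (H1) depth=8
  + 176.91.245.0/28 (H2) depth=28
  + 132.175.179.0/24 (H4) depth=24
  + 160.108.132.212/30 (H6) depth=30
  ? 132.175.176.0  path d0:-→d1:-→d2:-→d3:H4→d4:-→d5:-→d6:-→d7:-→d8:-→d9:-→d10:-→d11:-→d12:-→d13:-→d14:-→d15:-→d16:-→d17:-→d18:-→d19:-→d20:H6→d21:-→d22:-  best=H6
  del 160.108.128.0/20 (clear depth 20)
  del 128.0.0.0/3 (clear depth 3)
  + 132.0.0.0/8 (H0) depth=8
  ? 176.91.240.253  path d0:-→d1:-→d2:-→d3:-→d4:-→d5:-→d6:-→d7:-→d8:-→d9:-→d10:-→d11:-→d12:-→d13:-→d14:-→d15:-→d16:-→d17:-→d18:-→d19:-→d20:-→d21:H3  best=H3
  del 132.175.176.0/20 (clear depth 20)

== LOOKUPS ==
["H0","H2","H6","H6","H6","H3"]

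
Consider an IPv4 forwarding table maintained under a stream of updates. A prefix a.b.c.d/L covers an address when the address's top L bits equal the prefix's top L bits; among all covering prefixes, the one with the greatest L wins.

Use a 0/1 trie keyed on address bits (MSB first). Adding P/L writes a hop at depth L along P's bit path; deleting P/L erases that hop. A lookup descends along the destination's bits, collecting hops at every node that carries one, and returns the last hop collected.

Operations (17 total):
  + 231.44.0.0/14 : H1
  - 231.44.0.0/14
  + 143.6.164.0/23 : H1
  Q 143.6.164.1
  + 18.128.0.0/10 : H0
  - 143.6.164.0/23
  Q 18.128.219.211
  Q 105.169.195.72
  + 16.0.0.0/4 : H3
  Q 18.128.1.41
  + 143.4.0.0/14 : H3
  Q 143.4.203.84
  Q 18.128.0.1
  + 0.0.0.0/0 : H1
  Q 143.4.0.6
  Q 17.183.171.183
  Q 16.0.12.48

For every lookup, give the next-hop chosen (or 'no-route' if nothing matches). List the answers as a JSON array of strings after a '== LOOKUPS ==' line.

Trace:
  + 231.44.0.0/14 (H1) depth=14
  del 231.44.0.0/14 (clear depth 14)
  + 143.6.164.0/23 (H1) depth=23
  lookup 143.6.164.1: bits 10001111000001101010010 walk d0:-→d1:-→d2:-→d3:-→d4:-→d5:-→d6:-→d7:-→d8:-→d9:-→d10:-→d11:-→d12:-→d13:-→d14:-→d15:-→d16:-→d17:-→d18:-→d19:-→d20:-→d21:-→d22:-→d23:H1 -> H1
  + 18.128.0.0/10 (H0) depth=10
  del 143.6.164.0/23 (clear depth 23)
  lookup 18.128.219.211: bits 0001001010 walk d0:-→d1:-→d2:-→d3:-→d4:-→d5:-→d6:-→d7:-→d8:-→d9:-→d10:H0 -> H0
  lookup 105.169.195.72: bits 0 walk d0:-→d1:- -> no-route
  + 16.0.0.0/4 (H3) depth=4
  lookup 18.128.1.41: bits 0001001010 walk d0:-→d1:-→d2:-→d3:-→d4:H3→d5:-→d6:-→d7:-→d8:-→d9:-→d10:H0 -> H0
  + 143.4.0.0/14 (H3) depth=14
  lookup 143.4.203.84: bits 10001111000001 walk d0:-→d1:-→d2:-→d3:-→d4:-→d5:-→d6:-→d7:-→d8:-→d9:-→d10:-→d11:-→d12:-→d13:-→d14:H3 -> H3
  lookup 18.128.0.1: bits 0001001010 walk d0:-→d1:-→d2:-→d3:-→d4:H3→d5:-→d6:-→d7:-→d8:-→d9:-→d10:H0 -> H0
  + 0.0.0.0/0 (H1) depth=0
  lookup 143.4.0.6: bits 10001111000001 walk d0:H1→d1:-→d2:-→d3:-→d4:-→d5:-→d6:-→d7:-→d8:-→d9:-→d10:-→d11:-→d12:-→d13:-→d14:H3 -> H3
  lookup 17.183.171.183: bits 000100 walk d0:H1→d1:-→d2:-→d3:-→d4:H3→d5:-→d6:- -> H3
  lookup 16.0.12.48: bits 000100 walk d0:H1→d1:-→d2:-→d3:-→d4:H3→d5:-→d6:- -> H3

== LOOKUPS ==
["H1","H0","no-route","H0","H3","H0","H3","H3","H3"]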